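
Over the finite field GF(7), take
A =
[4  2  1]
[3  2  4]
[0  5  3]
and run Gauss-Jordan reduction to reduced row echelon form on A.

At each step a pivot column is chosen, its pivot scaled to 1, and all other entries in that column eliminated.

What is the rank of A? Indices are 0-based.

rank = 3

step 1: normalize row 0 (÷4) = (1, 4, 2)
  row 1: subtract 3×row0 = (0, 4, 5)
step 2: normalize row 1 (÷4) = (0, 1, 3)
  row 0: subtract 4×row1 = (1, 0, 4)
  row 2: subtract 5×row1 = (0, 0, 2)
step 3: normalize row 2 (÷2) = (0, 0, 1)
  row 0: subtract 4×row2 = (1, 0, 0)
  row 1: subtract 3×row2 = (0, 1, 0)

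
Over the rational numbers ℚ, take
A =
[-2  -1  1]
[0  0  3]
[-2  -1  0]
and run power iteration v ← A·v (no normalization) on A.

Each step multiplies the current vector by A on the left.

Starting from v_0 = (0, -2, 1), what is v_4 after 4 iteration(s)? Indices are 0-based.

v_0 = (0, -2, 1).
v_1 = A·v_0 = (3, 3, 2).
v_2 = A·v_1 = (-7, 6, -9).
v_3 = A·v_2 = (-1, -27, 8).
v_4 = A·v_3 = (37, 24, 29).

v_4 = (37, 24, 29)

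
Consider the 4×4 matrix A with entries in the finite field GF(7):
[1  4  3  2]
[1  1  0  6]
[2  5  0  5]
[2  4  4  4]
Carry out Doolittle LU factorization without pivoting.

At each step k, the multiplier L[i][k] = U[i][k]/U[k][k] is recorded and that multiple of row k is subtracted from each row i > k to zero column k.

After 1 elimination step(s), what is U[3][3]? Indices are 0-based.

Step 1: pivot at (0,0) is 1.
  row1 ← row1 − (1)·row0  ⇒  L[1][0]=1, U row1=(0, 4, 4, 4)
  row2 ← row2 − (2)·row0  ⇒  L[2][0]=2, U row2=(0, 4, 1, 1)
  row3 ← row3 − (2)·row0  ⇒  L[3][0]=2, U row3=(0, 3, 5, 0)

U[3][3] = 0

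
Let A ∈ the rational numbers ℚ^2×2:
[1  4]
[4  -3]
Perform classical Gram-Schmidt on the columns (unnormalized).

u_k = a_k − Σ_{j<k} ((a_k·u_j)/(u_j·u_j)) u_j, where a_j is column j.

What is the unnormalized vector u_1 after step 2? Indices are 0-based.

u_1 = (76/17, -19/17)

Step 1: u_0 = a_0 = (1, 4).
Step 2: u_1 = a_1 − (-8/17)·u_0 = (76/17, -19/17).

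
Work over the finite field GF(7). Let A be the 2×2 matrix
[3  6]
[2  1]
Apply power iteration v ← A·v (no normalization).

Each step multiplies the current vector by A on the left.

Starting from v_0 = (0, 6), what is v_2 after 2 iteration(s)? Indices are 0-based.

v_2 = (4, 1)

v_0 = (0, 6).
v_1 = A·v_0 = (1, 6).
v_2 = A·v_1 = (4, 1).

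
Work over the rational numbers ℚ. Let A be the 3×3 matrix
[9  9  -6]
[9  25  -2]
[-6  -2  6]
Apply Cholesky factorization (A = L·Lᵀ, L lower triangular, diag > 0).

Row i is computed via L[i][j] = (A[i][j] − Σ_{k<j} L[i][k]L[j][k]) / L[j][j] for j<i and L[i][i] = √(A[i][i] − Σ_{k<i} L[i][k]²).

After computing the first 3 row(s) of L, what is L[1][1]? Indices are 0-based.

L[1][1] = 4

Step 1: L[0][0] = √(9) = 3.
  L[1][0] = (9) / L[0][0] = 3.
Step 2: L[1][1] = √(16) = 4.
  L[2][0] = (-6) / L[0][0] = -2.
  L[2][1] = (4) / L[1][1] = 1.
Step 3: L[2][2] = √(1) = 1.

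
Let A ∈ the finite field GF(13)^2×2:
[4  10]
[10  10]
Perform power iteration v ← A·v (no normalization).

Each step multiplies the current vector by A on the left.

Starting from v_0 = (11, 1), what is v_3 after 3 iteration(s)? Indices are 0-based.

v_0 = (11, 1).
v_1 = A·v_0 = (2, 3).
v_2 = A·v_1 = (12, 11).
v_3 = A·v_2 = (2, 9).

v_3 = (2, 9)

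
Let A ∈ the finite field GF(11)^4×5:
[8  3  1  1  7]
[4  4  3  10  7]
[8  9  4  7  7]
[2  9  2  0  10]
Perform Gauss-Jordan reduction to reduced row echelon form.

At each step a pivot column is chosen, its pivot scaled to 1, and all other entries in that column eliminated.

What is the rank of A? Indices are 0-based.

rank = 4

pivot(0,0)=8: scale R0 → (1, 10, 7, 7, 5)
  clear (1,0): R1 −= (4)R0 → (0, 8, 8, 4, 9)
  clear (2,0): R2 −= (8)R0 → (0, 6, 3, 6, 0)
  clear (3,0): R3 −= (2)R0 → (0, 0, 10, 8, 0)
pivot(1,1)=8: scale R1 → (0, 1, 1, 6, 8)
  clear (0,1): R0 −= (10)R1 → (1, 0, 8, 2, 2)
  clear (2,1): R2 −= (6)R1 → (0, 0, 8, 3, 7)
pivot(2,2)=8: scale R2 → (0, 0, 1, 10, 5)
  clear (0,2): R0 −= (8)R2 → (1, 0, 0, 10, 6)
  clear (1,2): R1 −= (1)R2 → (0, 1, 0, 7, 3)
  clear (3,2): R3 −= (10)R2 → (0, 0, 0, 7, 5)
pivot(3,3)=7: scale R3 → (0, 0, 0, 1, 7)
  clear (0,3): R0 −= (10)R3 → (1, 0, 0, 0, 2)
  clear (1,3): R1 −= (7)R3 → (0, 1, 0, 0, 9)
  clear (2,3): R2 −= (10)R3 → (0, 0, 1, 0, 1)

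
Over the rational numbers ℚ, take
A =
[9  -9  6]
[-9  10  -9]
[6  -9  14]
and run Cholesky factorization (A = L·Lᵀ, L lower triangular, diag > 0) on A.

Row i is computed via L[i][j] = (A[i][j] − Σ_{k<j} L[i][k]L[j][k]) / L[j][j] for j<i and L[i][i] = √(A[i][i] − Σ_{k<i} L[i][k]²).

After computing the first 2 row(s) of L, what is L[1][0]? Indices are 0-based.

L[1][0] = -3

Step 1: L[0][0] = √(9) = 3.
  L[1][0] = (-9) / L[0][0] = -3.
Step 2: L[1][1] = √(1) = 1.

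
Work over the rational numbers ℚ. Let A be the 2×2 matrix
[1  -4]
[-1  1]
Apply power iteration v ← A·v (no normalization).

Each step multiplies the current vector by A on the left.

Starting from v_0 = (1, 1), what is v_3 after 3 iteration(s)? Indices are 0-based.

v_0 = (1, 1).
v_1 = A·v_0 = (-3, 0).
v_2 = A·v_1 = (-3, 3).
v_3 = A·v_2 = (-15, 6).

v_3 = (-15, 6)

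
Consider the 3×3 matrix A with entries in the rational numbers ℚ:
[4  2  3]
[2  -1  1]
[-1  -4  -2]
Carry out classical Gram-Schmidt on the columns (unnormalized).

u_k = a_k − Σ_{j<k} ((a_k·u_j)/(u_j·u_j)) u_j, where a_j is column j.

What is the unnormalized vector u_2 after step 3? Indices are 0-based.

u_2 = (-27/341, 42/341, -24/341)

Step 1: u_0 = a_0 = (4, 2, -1).
Step 2: u_1 = a_1 − (10/21)·u_0 = (2/21, -41/21, -74/21).
Step 3: u_2 = a_2 − (16/21)·u_0 − (113/341)·u_1 = (-27/341, 42/341, -24/341).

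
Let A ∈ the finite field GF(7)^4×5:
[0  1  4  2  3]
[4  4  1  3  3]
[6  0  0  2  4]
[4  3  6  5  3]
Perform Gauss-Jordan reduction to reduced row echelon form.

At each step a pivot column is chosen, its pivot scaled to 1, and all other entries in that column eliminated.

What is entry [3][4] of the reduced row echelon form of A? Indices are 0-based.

M[3][4] = 1

step 1: exchange rows 0,1
step 1: normalize row 0 (÷4) = (1, 1, 2, 6, 6)
  row 2: subtract 6×row0 = (0, 1, 2, 1, 3)
  row 3: subtract 4×row0 = (0, 6, 5, 2, 0)
step 2: normalize row 1 (÷1) = (0, 1, 4, 2, 3)
  row 0: subtract 1×row1 = (1, 0, 5, 4, 3)
  row 2: subtract 1×row1 = (0, 0, 5, 6, 0)
  row 3: subtract 6×row1 = (0, 0, 2, 4, 3)
step 3: normalize row 2 (÷5) = (0, 0, 1, 4, 0)
  row 0: subtract 5×row2 = (1, 0, 0, 5, 3)
  row 1: subtract 4×row2 = (0, 1, 0, 0, 3)
  row 3: subtract 2×row2 = (0, 0, 0, 3, 3)
step 4: normalize row 3 (÷3) = (0, 0, 0, 1, 1)
  row 0: subtract 5×row3 = (1, 0, 0, 0, 5)
  row 2: subtract 4×row3 = (0, 0, 1, 0, 3)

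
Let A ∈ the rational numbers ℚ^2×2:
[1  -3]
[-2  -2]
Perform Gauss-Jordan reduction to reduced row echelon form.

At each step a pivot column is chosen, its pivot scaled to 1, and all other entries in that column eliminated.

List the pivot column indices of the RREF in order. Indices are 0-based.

pivot columns: 0, 1

step 1: normalize row 0 (÷1) = (1, -3)
  row 1: subtract -2×row0 = (0, -8)
step 2: normalize row 1 (÷-8) = (0, 1)
  row 0: subtract -3×row1 = (1, 0)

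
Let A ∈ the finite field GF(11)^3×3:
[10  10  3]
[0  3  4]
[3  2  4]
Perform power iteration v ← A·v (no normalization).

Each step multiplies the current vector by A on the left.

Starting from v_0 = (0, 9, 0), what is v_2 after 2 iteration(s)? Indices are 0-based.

v_0 = (0, 9, 0).
v_1 = A·v_0 = (2, 5, 7).
v_2 = A·v_1 = (3, 10, 0).

v_2 = (3, 10, 0)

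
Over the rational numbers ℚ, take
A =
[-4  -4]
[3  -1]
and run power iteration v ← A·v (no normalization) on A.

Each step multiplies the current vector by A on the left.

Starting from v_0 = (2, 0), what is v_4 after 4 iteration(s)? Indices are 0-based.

v_4 = (-568, 210)

v_0 = (2, 0).
v_1 = A·v_0 = (-8, 6).
v_2 = A·v_1 = (8, -30).
v_3 = A·v_2 = (88, 54).
v_4 = A·v_3 = (-568, 210).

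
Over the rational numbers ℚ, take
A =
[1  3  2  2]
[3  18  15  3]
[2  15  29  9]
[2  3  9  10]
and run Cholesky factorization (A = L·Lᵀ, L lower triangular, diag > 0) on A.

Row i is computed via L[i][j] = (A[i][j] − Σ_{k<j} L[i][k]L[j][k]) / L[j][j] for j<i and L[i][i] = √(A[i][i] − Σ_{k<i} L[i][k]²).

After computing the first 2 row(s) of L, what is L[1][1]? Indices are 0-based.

Step 1: L[0][0] = √(1) = 1.
  L[1][0] = (3) / L[0][0] = 3.
Step 2: L[1][1] = √(9) = 3.

L[1][1] = 3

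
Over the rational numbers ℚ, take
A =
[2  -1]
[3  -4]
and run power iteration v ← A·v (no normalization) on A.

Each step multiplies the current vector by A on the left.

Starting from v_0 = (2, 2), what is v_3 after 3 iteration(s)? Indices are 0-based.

v_0 = (2, 2).
v_1 = A·v_0 = (2, -2).
v_2 = A·v_1 = (6, 14).
v_3 = A·v_2 = (-2, -38).

v_3 = (-2, -38)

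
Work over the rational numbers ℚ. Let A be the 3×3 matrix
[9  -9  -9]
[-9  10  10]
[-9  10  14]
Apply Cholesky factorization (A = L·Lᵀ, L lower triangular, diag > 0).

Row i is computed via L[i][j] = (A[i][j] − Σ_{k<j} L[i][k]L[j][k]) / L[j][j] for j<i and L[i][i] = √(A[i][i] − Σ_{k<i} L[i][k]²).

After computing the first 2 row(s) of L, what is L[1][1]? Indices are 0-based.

L[1][1] = 1

Step 1: L[0][0] = √(9) = 3.
  L[1][0] = (-9) / L[0][0] = -3.
Step 2: L[1][1] = √(1) = 1.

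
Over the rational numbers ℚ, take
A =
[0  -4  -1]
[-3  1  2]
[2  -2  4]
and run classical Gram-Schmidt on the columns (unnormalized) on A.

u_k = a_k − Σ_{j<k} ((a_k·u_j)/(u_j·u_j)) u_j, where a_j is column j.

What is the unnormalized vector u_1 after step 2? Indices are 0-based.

Step 1: u_0 = a_0 = (0, -3, 2).
Step 2: u_1 = a_1 − (-7/13)·u_0 = (-4, -8/13, -12/13).

u_1 = (-4, -8/13, -12/13)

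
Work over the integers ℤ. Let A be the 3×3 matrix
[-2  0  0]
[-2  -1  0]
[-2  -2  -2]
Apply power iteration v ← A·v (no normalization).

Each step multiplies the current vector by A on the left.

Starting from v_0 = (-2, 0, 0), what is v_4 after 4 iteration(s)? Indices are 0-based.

v_4 = (-32, -60, -264)

v_0 = (-2, 0, 0).
v_1 = A·v_0 = (4, 4, 4).
v_2 = A·v_1 = (-8, -12, -24).
v_3 = A·v_2 = (16, 28, 88).
v_4 = A·v_3 = (-32, -60, -264).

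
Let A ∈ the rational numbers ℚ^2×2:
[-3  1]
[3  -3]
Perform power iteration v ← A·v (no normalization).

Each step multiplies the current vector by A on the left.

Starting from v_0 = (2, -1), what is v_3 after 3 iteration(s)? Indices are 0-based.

v_3 = (-138, 234)

v_0 = (2, -1).
v_1 = A·v_0 = (-7, 9).
v_2 = A·v_1 = (30, -48).
v_3 = A·v_2 = (-138, 234).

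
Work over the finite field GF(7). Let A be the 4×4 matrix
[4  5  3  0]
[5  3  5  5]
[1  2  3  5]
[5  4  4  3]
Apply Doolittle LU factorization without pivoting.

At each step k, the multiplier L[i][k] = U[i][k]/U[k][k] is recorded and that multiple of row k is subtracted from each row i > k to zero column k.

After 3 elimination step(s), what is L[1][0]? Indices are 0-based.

L[1][0] = 3

[col 0] pivot 4
  R1 -= 3*R0 → (0, 2, 3, 5)  (L[1][0] := 3)
  R2 -= 2*R0 → (0, 6, 4, 5)  (L[2][0] := 2)
  R3 -= 3*R0 → (0, 3, 2, 3)  (L[3][0] := 3)
[col 1] pivot 2
  R2 -= 3*R1 → (0, 0, 2, 4)  (L[2][1] := 3)
  R3 -= 5*R1 → (0, 0, 1, 6)  (L[3][1] := 5)
[col 2] pivot 2
  R3 -= 4*R2 → (0, 0, 0, 4)  (L[3][2] := 4)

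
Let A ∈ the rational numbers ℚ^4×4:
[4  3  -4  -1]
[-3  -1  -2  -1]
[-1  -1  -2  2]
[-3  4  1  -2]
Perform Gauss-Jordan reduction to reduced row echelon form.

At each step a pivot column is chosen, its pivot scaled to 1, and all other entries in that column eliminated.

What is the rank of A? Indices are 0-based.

[1] R0 /= 4  ⇒  (1, 3/4, -1, -1/4)
     R1 -= -3·R0  ⇒  (0, 5/4, -5, -7/4)
     R2 -= -1·R0  ⇒  (0, -1/4, -3, 7/4)
     R3 -= -3·R0  ⇒  (0, 25/4, -2, -11/4)
[2] R1 /= 5/4  ⇒  (0, 1, -4, -7/5)
     R0 -= 3/4·R1  ⇒  (1, 0, 2, 4/5)
     R2 -= -1/4·R1  ⇒  (0, 0, -4, 7/5)
     R3 -= 25/4·R1  ⇒  (0, 0, 23, 6)
[3] R2 /= -4  ⇒  (0, 0, 1, -7/20)
     R0 -= 2·R2  ⇒  (1, 0, 0, 3/2)
     R1 -= -4·R2  ⇒  (0, 1, 0, -14/5)
     R3 -= 23·R2  ⇒  (0, 0, 0, 281/20)
[4] R3 /= 281/20  ⇒  (0, 0, 0, 1)
     R0 -= 3/2·R3  ⇒  (1, 0, 0, 0)
     R1 -= -14/5·R3  ⇒  (0, 1, 0, 0)
     R2 -= -7/20·R3  ⇒  (0, 0, 1, 0)

rank = 4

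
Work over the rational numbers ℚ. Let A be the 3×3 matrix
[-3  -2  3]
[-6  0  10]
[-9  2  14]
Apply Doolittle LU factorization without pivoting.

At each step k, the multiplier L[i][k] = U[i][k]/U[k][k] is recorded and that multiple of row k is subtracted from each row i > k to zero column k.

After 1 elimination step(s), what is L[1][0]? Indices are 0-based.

Step 1: pivot at (0,0) is -3.
  row1 ← row1 − (2)·row0  ⇒  L[1][0]=2, U row1=(0, 4, 4)
  row2 ← row2 − (3)·row0  ⇒  L[2][0]=3, U row2=(0, 8, 5)

L[1][0] = 2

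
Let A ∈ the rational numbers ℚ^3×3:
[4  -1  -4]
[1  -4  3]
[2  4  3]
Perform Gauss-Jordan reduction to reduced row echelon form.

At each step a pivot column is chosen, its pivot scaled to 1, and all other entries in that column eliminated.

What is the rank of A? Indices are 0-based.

rank = 3

[1] R0 /= 4  ⇒  (1, -1/4, -1)
     R1 -= 1·R0  ⇒  (0, -15/4, 4)
     R2 -= 2·R0  ⇒  (0, 9/2, 5)
[2] R1 /= -15/4  ⇒  (0, 1, -16/15)
     R0 -= -1/4·R1  ⇒  (1, 0, -19/15)
     R2 -= 9/2·R1  ⇒  (0, 0, 49/5)
[3] R2 /= 49/5  ⇒  (0, 0, 1)
     R0 -= -19/15·R2  ⇒  (1, 0, 0)
     R1 -= -16/15·R2  ⇒  (0, 1, 0)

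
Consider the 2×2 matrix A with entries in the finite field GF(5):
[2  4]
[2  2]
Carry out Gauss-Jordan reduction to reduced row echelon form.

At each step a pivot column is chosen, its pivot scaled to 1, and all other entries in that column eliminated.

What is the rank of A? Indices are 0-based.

rank = 2

pivot(0,0)=2: scale R0 → (1, 2)
  clear (1,0): R1 −= (2)R0 → (0, 3)
pivot(1,1)=3: scale R1 → (0, 1)
  clear (0,1): R0 −= (2)R1 → (1, 0)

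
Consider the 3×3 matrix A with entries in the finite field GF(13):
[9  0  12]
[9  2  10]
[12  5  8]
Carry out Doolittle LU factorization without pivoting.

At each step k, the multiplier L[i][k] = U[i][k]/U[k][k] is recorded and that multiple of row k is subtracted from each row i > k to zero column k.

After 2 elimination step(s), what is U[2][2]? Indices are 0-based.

[col 0] pivot 9
  R1 -= 1*R0 → (0, 2, 11)  (L[1][0] := 1)
  R2 -= 10*R0 → (0, 5, 5)  (L[2][0] := 10)
[col 1] pivot 2
  R2 -= 9*R1 → (0, 0, 10)  (L[2][1] := 9)

U[2][2] = 10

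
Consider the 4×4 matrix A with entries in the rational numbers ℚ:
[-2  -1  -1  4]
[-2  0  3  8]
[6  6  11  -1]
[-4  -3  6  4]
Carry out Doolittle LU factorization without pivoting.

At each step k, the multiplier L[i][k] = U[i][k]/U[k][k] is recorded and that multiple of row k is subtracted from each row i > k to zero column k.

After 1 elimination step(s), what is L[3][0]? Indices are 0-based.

L[3][0] = 2

k=0: U[0][0]=-2
  eliminate (1,0): mult=1, new row 1: (0, 1, 4, 4); set L[1][0]=1
  eliminate (2,0): mult=-3, new row 2: (0, 3, 8, 11); set L[2][0]=-3
  eliminate (3,0): mult=2, new row 3: (0, -1, 8, -4); set L[3][0]=2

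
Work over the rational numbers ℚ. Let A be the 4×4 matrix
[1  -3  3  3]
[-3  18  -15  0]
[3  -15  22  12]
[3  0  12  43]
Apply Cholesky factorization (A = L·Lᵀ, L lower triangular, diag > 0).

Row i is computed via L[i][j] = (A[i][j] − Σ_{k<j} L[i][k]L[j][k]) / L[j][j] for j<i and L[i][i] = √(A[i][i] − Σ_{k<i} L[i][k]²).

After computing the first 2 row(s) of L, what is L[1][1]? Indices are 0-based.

L[1][1] = 3

Step 1: L[0][0] = √(1) = 1.
  L[1][0] = (-3) / L[0][0] = -3.
Step 2: L[1][1] = √(9) = 3.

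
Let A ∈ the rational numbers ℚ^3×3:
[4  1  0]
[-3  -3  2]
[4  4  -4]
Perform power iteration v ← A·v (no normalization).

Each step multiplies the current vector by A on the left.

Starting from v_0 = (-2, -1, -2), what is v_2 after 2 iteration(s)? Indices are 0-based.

v_2 = (-31, 4, 0)

v_0 = (-2, -1, -2).
v_1 = A·v_0 = (-9, 5, -4).
v_2 = A·v_1 = (-31, 4, 0).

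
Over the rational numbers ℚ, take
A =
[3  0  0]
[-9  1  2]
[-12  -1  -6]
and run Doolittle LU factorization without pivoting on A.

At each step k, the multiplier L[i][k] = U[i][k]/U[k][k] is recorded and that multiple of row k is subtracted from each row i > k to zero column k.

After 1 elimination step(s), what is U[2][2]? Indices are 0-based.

U[2][2] = -6

k=0: U[0][0]=3
  eliminate (1,0): mult=-3, new row 1: (0, 1, 2); set L[1][0]=-3
  eliminate (2,0): mult=-4, new row 2: (0, -1, -6); set L[2][0]=-4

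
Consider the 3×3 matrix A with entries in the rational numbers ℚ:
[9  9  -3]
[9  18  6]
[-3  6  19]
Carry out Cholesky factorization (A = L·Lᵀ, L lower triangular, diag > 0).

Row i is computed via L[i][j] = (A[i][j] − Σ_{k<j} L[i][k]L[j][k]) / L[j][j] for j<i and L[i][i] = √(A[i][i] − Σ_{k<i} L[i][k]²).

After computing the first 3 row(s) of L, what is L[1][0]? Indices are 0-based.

L[1][0] = 3

Step 1: L[0][0] = √(9) = 3.
  L[1][0] = (9) / L[0][0] = 3.
Step 2: L[1][1] = √(9) = 3.
  L[2][0] = (-3) / L[0][0] = -1.
  L[2][1] = (9) / L[1][1] = 3.
Step 3: L[2][2] = √(9) = 3.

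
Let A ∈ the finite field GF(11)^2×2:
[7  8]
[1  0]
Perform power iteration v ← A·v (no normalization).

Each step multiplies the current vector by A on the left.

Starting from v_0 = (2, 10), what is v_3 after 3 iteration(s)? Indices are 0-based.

v_3 = (3, 3)

v_0 = (2, 10).
v_1 = A·v_0 = (6, 2).
v_2 = A·v_1 = (3, 6).
v_3 = A·v_2 = (3, 3).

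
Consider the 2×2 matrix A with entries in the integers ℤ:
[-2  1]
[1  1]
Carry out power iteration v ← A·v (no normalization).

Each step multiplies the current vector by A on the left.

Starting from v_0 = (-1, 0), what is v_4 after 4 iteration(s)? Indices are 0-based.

v_0 = (-1, 0).
v_1 = A·v_0 = (2, -1).
v_2 = A·v_1 = (-5, 1).
v_3 = A·v_2 = (11, -4).
v_4 = A·v_3 = (-26, 7).

v_4 = (-26, 7)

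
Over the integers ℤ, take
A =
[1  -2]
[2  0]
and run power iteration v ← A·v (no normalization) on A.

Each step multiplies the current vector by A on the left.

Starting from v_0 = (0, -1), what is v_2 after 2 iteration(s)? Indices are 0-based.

v_2 = (2, 4)

v_0 = (0, -1).
v_1 = A·v_0 = (2, 0).
v_2 = A·v_1 = (2, 4).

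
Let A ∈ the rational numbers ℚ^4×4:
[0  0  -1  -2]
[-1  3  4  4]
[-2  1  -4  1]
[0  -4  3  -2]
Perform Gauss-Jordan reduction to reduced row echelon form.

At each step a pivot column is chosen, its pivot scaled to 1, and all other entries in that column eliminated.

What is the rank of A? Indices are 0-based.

step 1: exchange rows 0,1
step 1: normalize row 0 (÷-1) = (1, -3, -4, -4)
  row 2: subtract -2×row0 = (0, -5, -12, -7)
step 2: exchange rows 1,2
step 2: normalize row 1 (÷-5) = (0, 1, 12/5, 7/5)
  row 0: subtract -3×row1 = (1, 0, 16/5, 1/5)
  row 3: subtract -4×row1 = (0, 0, 63/5, 18/5)
step 3: normalize row 2 (÷-1) = (0, 0, 1, 2)
  row 0: subtract 16/5×row2 = (1, 0, 0, -31/5)
  row 1: subtract 12/5×row2 = (0, 1, 0, -17/5)
  row 3: subtract 63/5×row2 = (0, 0, 0, -108/5)
step 4: normalize row 3 (÷-108/5) = (0, 0, 0, 1)
  row 0: subtract -31/5×row3 = (1, 0, 0, 0)
  row 1: subtract -17/5×row3 = (0, 1, 0, 0)
  row 2: subtract 2×row3 = (0, 0, 1, 0)

rank = 4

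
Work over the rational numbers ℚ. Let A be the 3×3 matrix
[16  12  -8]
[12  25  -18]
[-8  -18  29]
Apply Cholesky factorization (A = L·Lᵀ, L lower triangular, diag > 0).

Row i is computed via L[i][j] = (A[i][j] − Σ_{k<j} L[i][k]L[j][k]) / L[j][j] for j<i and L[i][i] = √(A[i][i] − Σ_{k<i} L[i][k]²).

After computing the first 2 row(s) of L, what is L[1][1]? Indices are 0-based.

Step 1: L[0][0] = √(16) = 4.
  L[1][0] = (12) / L[0][0] = 3.
Step 2: L[1][1] = √(16) = 4.

L[1][1] = 4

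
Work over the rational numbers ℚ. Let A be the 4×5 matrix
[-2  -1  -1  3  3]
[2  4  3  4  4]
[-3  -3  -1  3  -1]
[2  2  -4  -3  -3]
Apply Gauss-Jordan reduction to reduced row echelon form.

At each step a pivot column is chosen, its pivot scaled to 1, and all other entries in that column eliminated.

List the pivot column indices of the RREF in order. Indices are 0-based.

pivot columns: 0, 1, 2, 3

step 1: normalize row 0 (÷-2) = (1, 1/2, 1/2, -3/2, -3/2)
  row 1: subtract 2×row0 = (0, 3, 2, 7, 7)
  row 2: subtract -3×row0 = (0, -3/2, 1/2, -3/2, -11/2)
  row 3: subtract 2×row0 = (0, 1, -5, 0, 0)
step 2: normalize row 1 (÷3) = (0, 1, 2/3, 7/3, 7/3)
  row 0: subtract 1/2×row1 = (1, 0, 1/6, -8/3, -8/3)
  row 2: subtract -3/2×row1 = (0, 0, 3/2, 2, -2)
  row 3: subtract 1×row1 = (0, 0, -17/3, -7/3, -7/3)
step 3: normalize row 2 (÷3/2) = (0, 0, 1, 4/3, -4/3)
  row 0: subtract 1/6×row2 = (1, 0, 0, -26/9, -22/9)
  row 1: subtract 2/3×row2 = (0, 1, 0, 13/9, 29/9)
  row 3: subtract -17/3×row2 = (0, 0, 0, 47/9, -89/9)
step 4: normalize row 3 (÷47/9) = (0, 0, 0, 1, -89/47)
  row 0: subtract -26/9×row3 = (1, 0, 0, 0, -372/47)
  row 1: subtract 13/9×row3 = (0, 1, 0, 0, 280/47)
  row 2: subtract 4/3×row3 = (0, 0, 1, 0, 56/47)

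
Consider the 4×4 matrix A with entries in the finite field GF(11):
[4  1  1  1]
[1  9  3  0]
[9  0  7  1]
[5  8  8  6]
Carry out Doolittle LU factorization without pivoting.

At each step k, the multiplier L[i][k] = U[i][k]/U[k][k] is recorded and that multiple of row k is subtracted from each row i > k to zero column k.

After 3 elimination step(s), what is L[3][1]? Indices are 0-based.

k=0: U[0][0]=4
  eliminate (1,0): mult=3, new row 1: (0, 6, 0, 8); set L[1][0]=3
  eliminate (2,0): mult=5, new row 2: (0, 6, 2, 7); set L[2][0]=5
  eliminate (3,0): mult=4, new row 3: (0, 4, 4, 2); set L[3][0]=4
k=1: U[1][1]=6
  eliminate (2,1): mult=1, new row 2: (0, 0, 2, 10); set L[2][1]=1
  eliminate (3,1): mult=8, new row 3: (0, 0, 4, 4); set L[3][1]=8
k=2: U[2][2]=2
  eliminate (3,2): mult=2, new row 3: (0, 0, 0, 6); set L[3][2]=2

L[3][1] = 8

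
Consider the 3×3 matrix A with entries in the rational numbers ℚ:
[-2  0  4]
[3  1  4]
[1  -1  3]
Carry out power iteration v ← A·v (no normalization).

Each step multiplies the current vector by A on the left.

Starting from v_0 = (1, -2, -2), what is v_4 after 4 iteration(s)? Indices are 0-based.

v_4 = (212, -181, 72)

v_0 = (1, -2, -2).
v_1 = A·v_0 = (-10, -7, -3).
v_2 = A·v_1 = (8, -49, -12).
v_3 = A·v_2 = (-64, -73, 21).
v_4 = A·v_3 = (212, -181, 72).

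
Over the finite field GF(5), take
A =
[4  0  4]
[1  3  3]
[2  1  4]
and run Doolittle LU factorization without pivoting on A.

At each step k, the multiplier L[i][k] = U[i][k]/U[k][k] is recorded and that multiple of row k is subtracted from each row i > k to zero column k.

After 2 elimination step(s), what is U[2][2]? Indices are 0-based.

U[2][2] = 3

[col 0] pivot 4
  R1 -= 4*R0 → (0, 3, 2)  (L[1][0] := 4)
  R2 -= 3*R0 → (0, 1, 2)  (L[2][0] := 3)
[col 1] pivot 3
  R2 -= 2*R1 → (0, 0, 3)  (L[2][1] := 2)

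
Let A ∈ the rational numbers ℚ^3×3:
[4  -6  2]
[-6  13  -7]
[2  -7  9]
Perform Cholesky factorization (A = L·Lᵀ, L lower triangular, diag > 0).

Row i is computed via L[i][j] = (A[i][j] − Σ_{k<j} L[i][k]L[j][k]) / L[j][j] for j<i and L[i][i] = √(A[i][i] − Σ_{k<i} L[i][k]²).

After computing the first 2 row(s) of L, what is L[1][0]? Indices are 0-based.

L[1][0] = -3

Step 1: L[0][0] = √(4) = 2.
  L[1][0] = (-6) / L[0][0] = -3.
Step 2: L[1][1] = √(4) = 2.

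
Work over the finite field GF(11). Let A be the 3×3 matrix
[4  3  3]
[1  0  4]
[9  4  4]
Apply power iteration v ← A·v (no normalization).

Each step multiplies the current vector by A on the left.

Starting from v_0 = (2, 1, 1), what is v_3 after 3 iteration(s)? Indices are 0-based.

v_3 = (8, 2, 7)

v_0 = (2, 1, 1).
v_1 = A·v_0 = (3, 6, 4).
v_2 = A·v_1 = (9, 8, 1).
v_3 = A·v_2 = (8, 2, 7).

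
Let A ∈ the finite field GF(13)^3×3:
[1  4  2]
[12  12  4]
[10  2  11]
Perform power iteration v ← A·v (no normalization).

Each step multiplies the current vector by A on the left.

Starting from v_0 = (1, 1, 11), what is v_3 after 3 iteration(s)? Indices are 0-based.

v_0 = (1, 1, 11).
v_1 = A·v_0 = (1, 3, 3).
v_2 = A·v_1 = (6, 8, 10).
v_3 = A·v_2 = (6, 0, 4).

v_3 = (6, 0, 4)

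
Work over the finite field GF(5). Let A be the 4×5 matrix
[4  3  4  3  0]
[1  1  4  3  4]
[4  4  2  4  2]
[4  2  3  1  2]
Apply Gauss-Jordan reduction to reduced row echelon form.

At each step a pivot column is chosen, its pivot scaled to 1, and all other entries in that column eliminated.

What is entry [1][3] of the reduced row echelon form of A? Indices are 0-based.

[1] R0 /= 4  ⇒  (1, 2, 1, 2, 0)
     R1 -= 1·R0  ⇒  (0, 4, 3, 1, 4)
     R2 -= 4·R0  ⇒  (0, 1, 3, 1, 2)
     R3 -= 4·R0  ⇒  (0, 4, 4, 3, 2)
[2] R1 /= 4  ⇒  (0, 1, 2, 4, 1)
     R0 -= 2·R1  ⇒  (1, 0, 2, 4, 3)
     R2 -= 1·R1  ⇒  (0, 0, 1, 2, 1)
     R3 -= 4·R1  ⇒  (0, 0, 1, 2, 3)
[3] R2 /= 1  ⇒  (0, 0, 1, 2, 1)
     R0 -= 2·R2  ⇒  (1, 0, 0, 0, 1)
     R1 -= 2·R2  ⇒  (0, 1, 0, 0, 4)
     R3 -= 1·R2  ⇒  (0, 0, 0, 0, 2)
column 3 empty below row 3
[4] R3 /= 2  ⇒  (0, 0, 0, 0, 1)
     R0 -= 1·R3  ⇒  (1, 0, 0, 0, 0)
     R1 -= 4·R3  ⇒  (0, 1, 0, 0, 0)
     R2 -= 1·R3  ⇒  (0, 0, 1, 2, 0)

M[1][3] = 0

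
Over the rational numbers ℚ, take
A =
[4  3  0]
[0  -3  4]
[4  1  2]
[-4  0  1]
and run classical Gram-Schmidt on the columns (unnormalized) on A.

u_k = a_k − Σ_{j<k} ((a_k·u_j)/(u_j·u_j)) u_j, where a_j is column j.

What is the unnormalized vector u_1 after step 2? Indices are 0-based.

u_1 = (5/3, -3, -1/3, 4/3)

Step 1: u_0 = a_0 = (4, 0, 4, -4).
Step 2: u_1 = a_1 − (1/3)·u_0 = (5/3, -3, -1/3, 4/3).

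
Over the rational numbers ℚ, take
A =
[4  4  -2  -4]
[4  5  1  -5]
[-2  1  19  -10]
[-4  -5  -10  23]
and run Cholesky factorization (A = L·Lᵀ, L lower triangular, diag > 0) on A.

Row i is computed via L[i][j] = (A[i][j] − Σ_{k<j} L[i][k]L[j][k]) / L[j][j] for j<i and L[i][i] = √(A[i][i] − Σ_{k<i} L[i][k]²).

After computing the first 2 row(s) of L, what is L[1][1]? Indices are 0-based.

L[1][1] = 1

Step 1: L[0][0] = √(4) = 2.
  L[1][0] = (4) / L[0][0] = 2.
Step 2: L[1][1] = √(1) = 1.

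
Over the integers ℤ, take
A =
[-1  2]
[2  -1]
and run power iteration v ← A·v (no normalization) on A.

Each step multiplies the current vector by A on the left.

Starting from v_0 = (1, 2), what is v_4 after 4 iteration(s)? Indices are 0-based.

v_4 = (-39, 42)

v_0 = (1, 2).
v_1 = A·v_0 = (3, 0).
v_2 = A·v_1 = (-3, 6).
v_3 = A·v_2 = (15, -12).
v_4 = A·v_3 = (-39, 42).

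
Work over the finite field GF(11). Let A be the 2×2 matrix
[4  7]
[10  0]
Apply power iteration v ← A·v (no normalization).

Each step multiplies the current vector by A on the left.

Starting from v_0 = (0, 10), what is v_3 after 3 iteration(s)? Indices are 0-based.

v_0 = (0, 10).
v_1 = A·v_0 = (4, 0).
v_2 = A·v_1 = (5, 7).
v_3 = A·v_2 = (3, 6).

v_3 = (3, 6)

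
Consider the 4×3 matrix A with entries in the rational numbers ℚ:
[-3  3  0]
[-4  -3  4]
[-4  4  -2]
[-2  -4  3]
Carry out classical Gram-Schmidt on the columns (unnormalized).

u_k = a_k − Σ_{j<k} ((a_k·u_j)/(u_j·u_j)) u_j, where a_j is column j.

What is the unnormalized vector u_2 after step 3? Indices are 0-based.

Step 1: u_0 = a_0 = (-3, -4, -4, -2).
Step 2: u_1 = a_1 − (-1/9)·u_0 = (8/3, -31/9, 32/9, -38/9).
Step 3: u_2 = a_2 − (-14/45)·u_0 − (-302/445)·u_1 = (78/89, 186/445, -74/89, -217/445).

u_2 = (78/89, 186/445, -74/89, -217/445)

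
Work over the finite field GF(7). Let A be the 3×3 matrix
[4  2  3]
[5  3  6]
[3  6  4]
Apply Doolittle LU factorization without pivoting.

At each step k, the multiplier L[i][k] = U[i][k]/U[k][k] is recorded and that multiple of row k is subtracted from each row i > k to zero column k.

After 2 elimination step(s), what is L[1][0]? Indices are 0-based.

Step 1: pivot at (0,0) is 4.
  row1 ← row1 − (3)·row0  ⇒  L[1][0]=3, U row1=(0, 4, 4)
  row2 ← row2 − (6)·row0  ⇒  L[2][0]=6, U row2=(0, 1, 0)
Step 2: pivot at (1,1) is 4.
  row2 ← row2 − (2)·row1  ⇒  L[2][1]=2, U row2=(0, 0, 6)

L[1][0] = 3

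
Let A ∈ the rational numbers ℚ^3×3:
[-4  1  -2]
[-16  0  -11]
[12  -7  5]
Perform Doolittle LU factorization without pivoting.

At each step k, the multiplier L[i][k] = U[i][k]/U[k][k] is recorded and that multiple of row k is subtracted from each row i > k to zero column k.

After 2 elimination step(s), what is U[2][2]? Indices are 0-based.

U[2][2] = 2

Step 1: pivot at (0,0) is -4.
  row1 ← row1 − (4)·row0  ⇒  L[1][0]=4, U row1=(0, -4, -3)
  row2 ← row2 − (-3)·row0  ⇒  L[2][0]=-3, U row2=(0, -4, -1)
Step 2: pivot at (1,1) is -4.
  row2 ← row2 − (1)·row1  ⇒  L[2][1]=1, U row2=(0, 0, 2)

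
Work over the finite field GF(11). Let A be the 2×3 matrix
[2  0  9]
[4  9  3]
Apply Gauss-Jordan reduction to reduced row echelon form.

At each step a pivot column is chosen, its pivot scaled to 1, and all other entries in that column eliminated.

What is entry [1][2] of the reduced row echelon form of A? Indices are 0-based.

[1] R0 /= 2  ⇒  (1, 0, 10)
     R1 -= 4·R0  ⇒  (0, 9, 7)
[2] R1 /= 9  ⇒  (0, 1, 2)

M[1][2] = 2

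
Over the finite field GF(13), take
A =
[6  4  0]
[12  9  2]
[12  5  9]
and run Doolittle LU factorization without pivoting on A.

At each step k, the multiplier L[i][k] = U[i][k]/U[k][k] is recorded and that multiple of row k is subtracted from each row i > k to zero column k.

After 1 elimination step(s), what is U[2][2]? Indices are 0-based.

U[2][2] = 9

Step 1: pivot at (0,0) is 6.
  row1 ← row1 − (2)·row0  ⇒  L[1][0]=2, U row1=(0, 1, 2)
  row2 ← row2 − (2)·row0  ⇒  L[2][0]=2, U row2=(0, 10, 9)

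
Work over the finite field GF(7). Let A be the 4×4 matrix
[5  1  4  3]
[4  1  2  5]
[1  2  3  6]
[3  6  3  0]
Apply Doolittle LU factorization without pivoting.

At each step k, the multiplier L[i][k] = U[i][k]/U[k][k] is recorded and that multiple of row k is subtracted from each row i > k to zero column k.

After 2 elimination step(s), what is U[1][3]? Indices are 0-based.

U[1][3] = 4

Step 1: pivot at (0,0) is 5.
  row1 ← row1 − (5)·row0  ⇒  L[1][0]=5, U row1=(0, 3, 3, 4)
  row2 ← row2 − (3)·row0  ⇒  L[2][0]=3, U row2=(0, 6, 5, 4)
  row3 ← row3 − (2)·row0  ⇒  L[3][0]=2, U row3=(0, 4, 2, 1)
Step 2: pivot at (1,1) is 3.
  row2 ← row2 − (2)·row1  ⇒  L[2][1]=2, U row2=(0, 0, 6, 3)
  row3 ← row3 − (6)·row1  ⇒  L[3][1]=6, U row3=(0, 0, 5, 5)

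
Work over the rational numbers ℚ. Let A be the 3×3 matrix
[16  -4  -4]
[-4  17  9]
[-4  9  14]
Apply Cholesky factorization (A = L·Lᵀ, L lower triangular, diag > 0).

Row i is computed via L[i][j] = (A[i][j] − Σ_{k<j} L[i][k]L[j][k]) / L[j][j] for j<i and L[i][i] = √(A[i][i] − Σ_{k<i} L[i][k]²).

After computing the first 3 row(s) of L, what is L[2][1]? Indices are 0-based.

Step 1: L[0][0] = √(16) = 4.
  L[1][0] = (-4) / L[0][0] = -1.
Step 2: L[1][1] = √(16) = 4.
  L[2][0] = (-4) / L[0][0] = -1.
  L[2][1] = (8) / L[1][1] = 2.
Step 3: L[2][2] = √(9) = 3.

L[2][1] = 2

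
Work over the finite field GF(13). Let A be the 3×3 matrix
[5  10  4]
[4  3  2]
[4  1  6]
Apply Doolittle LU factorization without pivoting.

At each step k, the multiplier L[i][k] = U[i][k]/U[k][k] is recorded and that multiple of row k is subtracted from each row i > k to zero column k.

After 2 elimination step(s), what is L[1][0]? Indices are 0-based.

L[1][0] = 6

Step 1: pivot at (0,0) is 5.
  row1 ← row1 − (6)·row0  ⇒  L[1][0]=6, U row1=(0, 8, 4)
  row2 ← row2 − (6)·row0  ⇒  L[2][0]=6, U row2=(0, 6, 8)
Step 2: pivot at (1,1) is 8.
  row2 ← row2 − (4)·row1  ⇒  L[2][1]=4, U row2=(0, 0, 5)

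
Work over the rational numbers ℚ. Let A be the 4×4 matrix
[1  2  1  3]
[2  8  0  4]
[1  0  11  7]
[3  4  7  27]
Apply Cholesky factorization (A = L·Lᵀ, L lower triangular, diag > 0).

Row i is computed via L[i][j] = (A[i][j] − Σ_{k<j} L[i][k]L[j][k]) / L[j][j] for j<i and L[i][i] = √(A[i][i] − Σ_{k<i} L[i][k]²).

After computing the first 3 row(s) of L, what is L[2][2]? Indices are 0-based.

L[2][2] = 3

Step 1: L[0][0] = √(1) = 1.
  L[1][0] = (2) / L[0][0] = 2.
Step 2: L[1][1] = √(4) = 2.
  L[2][0] = (1) / L[0][0] = 1.
  L[2][1] = (-2) / L[1][1] = -1.
Step 3: L[2][2] = √(9) = 3.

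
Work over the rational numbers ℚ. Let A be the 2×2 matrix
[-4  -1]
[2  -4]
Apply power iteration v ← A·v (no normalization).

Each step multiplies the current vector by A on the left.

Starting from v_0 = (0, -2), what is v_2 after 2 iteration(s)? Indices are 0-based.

v_0 = (0, -2).
v_1 = A·v_0 = (2, 8).
v_2 = A·v_1 = (-16, -28).

v_2 = (-16, -28)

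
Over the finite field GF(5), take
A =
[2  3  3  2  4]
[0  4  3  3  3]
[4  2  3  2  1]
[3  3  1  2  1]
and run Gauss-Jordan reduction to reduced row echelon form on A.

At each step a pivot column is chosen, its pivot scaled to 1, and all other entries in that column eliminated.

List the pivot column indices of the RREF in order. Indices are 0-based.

pivot columns: 0, 1, 2, 3

[1] R0 /= 2  ⇒  (1, 4, 4, 1, 2)
     R2 -= 4·R0  ⇒  (0, 1, 2, 3, 3)
     R3 -= 3·R0  ⇒  (0, 1, 4, 4, 0)
[2] R1 /= 4  ⇒  (0, 1, 2, 2, 2)
     R0 -= 4·R1  ⇒  (1, 0, 1, 3, 4)
     R2 -= 1·R1  ⇒  (0, 0, 0, 1, 1)
     R3 -= 1·R1  ⇒  (0, 0, 2, 2, 3)
[3] R2 <-> R3
[3] R2 /= 2  ⇒  (0, 0, 1, 1, 4)
     R0 -= 1·R2  ⇒  (1, 0, 0, 2, 0)
     R1 -= 2·R2  ⇒  (0, 1, 0, 0, 4)
[4] R3 /= 1  ⇒  (0, 0, 0, 1, 1)
     R0 -= 2·R3  ⇒  (1, 0, 0, 0, 3)
     R2 -= 1·R3  ⇒  (0, 0, 1, 0, 3)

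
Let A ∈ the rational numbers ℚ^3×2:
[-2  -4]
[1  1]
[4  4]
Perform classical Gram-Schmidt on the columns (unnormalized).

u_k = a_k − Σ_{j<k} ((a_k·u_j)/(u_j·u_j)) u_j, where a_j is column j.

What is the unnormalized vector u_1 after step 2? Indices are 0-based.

Step 1: u_0 = a_0 = (-2, 1, 4).
Step 2: u_1 = a_1 − (25/21)·u_0 = (-34/21, -4/21, -16/21).

u_1 = (-34/21, -4/21, -16/21)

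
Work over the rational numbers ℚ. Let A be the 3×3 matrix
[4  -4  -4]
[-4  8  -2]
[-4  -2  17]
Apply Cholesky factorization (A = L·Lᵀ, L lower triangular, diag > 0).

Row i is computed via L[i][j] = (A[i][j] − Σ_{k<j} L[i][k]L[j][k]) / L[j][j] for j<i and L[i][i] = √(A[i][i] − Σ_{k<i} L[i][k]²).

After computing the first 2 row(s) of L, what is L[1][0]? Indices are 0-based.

Step 1: L[0][0] = √(4) = 2.
  L[1][0] = (-4) / L[0][0] = -2.
Step 2: L[1][1] = √(4) = 2.

L[1][0] = -2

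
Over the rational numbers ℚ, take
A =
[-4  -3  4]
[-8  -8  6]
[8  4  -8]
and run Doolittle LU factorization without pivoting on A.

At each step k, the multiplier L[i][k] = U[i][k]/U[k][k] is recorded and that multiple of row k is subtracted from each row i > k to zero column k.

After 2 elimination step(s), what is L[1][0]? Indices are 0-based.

Step 1: pivot at (0,0) is -4.
  row1 ← row1 − (2)·row0  ⇒  L[1][0]=2, U row1=(0, -2, -2)
  row2 ← row2 − (-2)·row0  ⇒  L[2][0]=-2, U row2=(0, -2, 0)
Step 2: pivot at (1,1) is -2.
  row2 ← row2 − (1)·row1  ⇒  L[2][1]=1, U row2=(0, 0, 2)

L[1][0] = 2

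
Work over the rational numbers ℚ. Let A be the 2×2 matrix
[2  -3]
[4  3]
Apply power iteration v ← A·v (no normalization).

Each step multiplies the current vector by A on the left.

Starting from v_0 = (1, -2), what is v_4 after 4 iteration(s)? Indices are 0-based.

v_0 = (1, -2).
v_1 = A·v_0 = (8, -2).
v_2 = A·v_1 = (22, 26).
v_3 = A·v_2 = (-34, 166).
v_4 = A·v_3 = (-566, 362).

v_4 = (-566, 362)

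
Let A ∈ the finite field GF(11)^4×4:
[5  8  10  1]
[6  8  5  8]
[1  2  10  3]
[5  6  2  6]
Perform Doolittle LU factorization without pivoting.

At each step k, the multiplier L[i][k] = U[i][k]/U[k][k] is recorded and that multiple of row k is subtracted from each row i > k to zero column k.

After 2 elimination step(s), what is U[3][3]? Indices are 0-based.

Step 1: pivot at (0,0) is 5.
  row1 ← row1 − (10)·row0  ⇒  L[1][0]=10, U row1=(0, 5, 4, 9)
  row2 ← row2 − (9)·row0  ⇒  L[2][0]=9, U row2=(0, 7, 8, 5)
  row3 ← row3 − (1)·row0  ⇒  L[3][0]=1, U row3=(0, 9, 3, 5)
Step 2: pivot at (1,1) is 5.
  row2 ← row2 − (8)·row1  ⇒  L[2][1]=8, U row2=(0, 0, 9, 10)
  row3 ← row3 − (4)·row1  ⇒  L[3][1]=4, U row3=(0, 0, 9, 2)

U[3][3] = 2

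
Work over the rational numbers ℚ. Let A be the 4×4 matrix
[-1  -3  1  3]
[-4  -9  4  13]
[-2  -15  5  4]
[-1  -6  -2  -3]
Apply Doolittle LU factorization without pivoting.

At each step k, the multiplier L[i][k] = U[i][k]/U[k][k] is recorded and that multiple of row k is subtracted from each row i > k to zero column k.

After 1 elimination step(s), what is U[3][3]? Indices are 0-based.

U[3][3] = -6

Step 1: pivot at (0,0) is -1.
  row1 ← row1 − (4)·row0  ⇒  L[1][0]=4, U row1=(0, 3, 0, 1)
  row2 ← row2 − (2)·row0  ⇒  L[2][0]=2, U row2=(0, -9, 3, -2)
  row3 ← row3 − (1)·row0  ⇒  L[3][0]=1, U row3=(0, -3, -3, -6)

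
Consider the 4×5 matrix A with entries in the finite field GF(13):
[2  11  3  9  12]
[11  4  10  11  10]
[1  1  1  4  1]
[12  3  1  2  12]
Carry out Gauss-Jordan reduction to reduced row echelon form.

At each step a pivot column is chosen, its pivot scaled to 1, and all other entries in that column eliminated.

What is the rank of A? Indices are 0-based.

[1] R0 /= 2  ⇒  (1, 12, 8, 11, 6)
     R1 -= 11·R0  ⇒  (0, 2, 0, 7, 9)
     R2 -= 1·R0  ⇒  (0, 2, 6, 6, 8)
     R3 -= 12·R0  ⇒  (0, 2, 9, 0, 5)
[2] R1 /= 2  ⇒  (0, 1, 0, 10, 11)
     R0 -= 12·R1  ⇒  (1, 0, 8, 8, 4)
     R2 -= 2·R1  ⇒  (0, 0, 6, 12, 12)
     R3 -= 2·R1  ⇒  (0, 0, 9, 6, 9)
[3] R2 /= 6  ⇒  (0, 0, 1, 2, 2)
     R0 -= 8·R2  ⇒  (1, 0, 0, 5, 1)
     R3 -= 9·R2  ⇒  (0, 0, 0, 1, 4)
[4] R3 /= 1  ⇒  (0, 0, 0, 1, 4)
     R0 -= 5·R3  ⇒  (1, 0, 0, 0, 7)
     R1 -= 10·R3  ⇒  (0, 1, 0, 0, 10)
     R2 -= 2·R3  ⇒  (0, 0, 1, 0, 7)

rank = 4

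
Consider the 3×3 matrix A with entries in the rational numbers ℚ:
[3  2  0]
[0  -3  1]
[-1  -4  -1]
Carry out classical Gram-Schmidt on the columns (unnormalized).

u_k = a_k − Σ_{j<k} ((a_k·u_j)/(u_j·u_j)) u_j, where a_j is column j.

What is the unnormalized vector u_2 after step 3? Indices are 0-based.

u_2 = (-3/10, 1, -9/10)

Step 1: u_0 = a_0 = (3, 0, -1).
Step 2: u_1 = a_1 − (1)·u_0 = (-1, -3, -3).
Step 3: u_2 = a_2 − (1/10)·u_0 − (0)·u_1 = (-3/10, 1, -9/10).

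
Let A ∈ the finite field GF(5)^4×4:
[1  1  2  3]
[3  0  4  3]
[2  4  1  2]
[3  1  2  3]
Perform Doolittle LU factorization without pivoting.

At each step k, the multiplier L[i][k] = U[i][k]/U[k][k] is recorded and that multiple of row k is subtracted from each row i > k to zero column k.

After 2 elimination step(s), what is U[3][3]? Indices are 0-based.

U[3][3] = 3

Step 1: pivot at (0,0) is 1.
  row1 ← row1 − (3)·row0  ⇒  L[1][0]=3, U row1=(0, 2, 3, 4)
  row2 ← row2 − (2)·row0  ⇒  L[2][0]=2, U row2=(0, 2, 2, 1)
  row3 ← row3 − (3)·row0  ⇒  L[3][0]=3, U row3=(0, 3, 1, 4)
Step 2: pivot at (1,1) is 2.
  row2 ← row2 − (1)·row1  ⇒  L[2][1]=1, U row2=(0, 0, 4, 2)
  row3 ← row3 − (4)·row1  ⇒  L[3][1]=4, U row3=(0, 0, 4, 3)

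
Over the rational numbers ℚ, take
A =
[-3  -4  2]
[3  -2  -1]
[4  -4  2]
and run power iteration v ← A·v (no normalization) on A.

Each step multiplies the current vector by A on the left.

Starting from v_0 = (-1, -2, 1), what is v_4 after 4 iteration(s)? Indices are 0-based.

v_0 = (-1, -2, 1).
v_1 = A·v_0 = (13, 0, 6).
v_2 = A·v_1 = (-27, 33, 64).
v_3 = A·v_2 = (77, -211, -112).
v_4 = A·v_3 = (389, 765, 928).

v_4 = (389, 765, 928)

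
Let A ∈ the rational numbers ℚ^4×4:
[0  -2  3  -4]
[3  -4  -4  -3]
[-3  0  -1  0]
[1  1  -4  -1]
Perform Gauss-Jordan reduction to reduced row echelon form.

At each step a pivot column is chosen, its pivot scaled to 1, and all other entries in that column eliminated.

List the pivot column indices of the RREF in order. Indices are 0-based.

pivot columns: 0, 1, 2, 3

step 1: exchange rows 0,1
step 1: normalize row 0 (÷3) = (1, -4/3, -4/3, -1)
  row 2: subtract -3×row0 = (0, -4, -5, -3)
  row 3: subtract 1×row0 = (0, 7/3, -8/3, 0)
step 2: normalize row 1 (÷-2) = (0, 1, -3/2, 2)
  row 0: subtract -4/3×row1 = (1, 0, -10/3, 5/3)
  row 2: subtract -4×row1 = (0, 0, -11, 5)
  row 3: subtract 7/3×row1 = (0, 0, 5/6, -14/3)
step 3: normalize row 2 (÷-11) = (0, 0, 1, -5/11)
  row 0: subtract -10/3×row2 = (1, 0, 0, 5/33)
  row 1: subtract -3/2×row2 = (0, 1, 0, 29/22)
  row 3: subtract 5/6×row2 = (0, 0, 0, -283/66)
step 4: normalize row 3 (÷-283/66) = (0, 0, 0, 1)
  row 0: subtract 5/33×row3 = (1, 0, 0, 0)
  row 1: subtract 29/22×row3 = (0, 1, 0, 0)
  row 2: subtract -5/11×row3 = (0, 0, 1, 0)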